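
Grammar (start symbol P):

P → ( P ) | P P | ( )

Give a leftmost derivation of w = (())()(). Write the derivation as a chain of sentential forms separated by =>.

P => PP   [P → P P]
PP => PPP   [P → P P]
PPP => (P)PP   [P → ( P )]
(P)PP => (())PP   [P → ( )]
(())PP => (())()P   [P → ( )]
(())()P => (())()()   [P → ( )]

P => PP => PPP => (P)PP => (())PP => (())()P => (())()()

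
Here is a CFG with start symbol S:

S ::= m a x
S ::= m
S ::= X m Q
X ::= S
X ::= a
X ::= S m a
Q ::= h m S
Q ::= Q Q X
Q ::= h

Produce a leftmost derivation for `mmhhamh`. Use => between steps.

S => XmQ => SmQ => XmQmQ => SmQmQ => mmQmQ => mmQQXmQ => mmhQXmQ => mmhhXmQ => mmhhamQ => mmhhamh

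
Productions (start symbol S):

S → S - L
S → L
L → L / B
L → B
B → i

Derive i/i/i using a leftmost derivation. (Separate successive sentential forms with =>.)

S => L => L/B => L/B/B => B/B/B => i/B/B => i/i/B => i/i/i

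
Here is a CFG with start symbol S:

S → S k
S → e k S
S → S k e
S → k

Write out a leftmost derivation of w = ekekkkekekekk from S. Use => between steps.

S=>Sk=>Skk=>Skekk=>ekSkekk=>ekSkekekk=>ekekSkekekk=>ekekSkekekekk=>ekekkkekekekk

S => Sk   [S → S k]
Sk => Skk   [S → S k]
Skk => Skekk   [S → S k e]
Skekk => ekSkekk   [S → e k S]
ekSkekk => ekSkekekk   [S → S k e]
ekSkekekk => ekekSkekekk   [S → e k S]
ekekSkekekk => ekekSkekekekk   [S → S k e]
ekekSkekekekk => ekekkkekekekk   [S → k]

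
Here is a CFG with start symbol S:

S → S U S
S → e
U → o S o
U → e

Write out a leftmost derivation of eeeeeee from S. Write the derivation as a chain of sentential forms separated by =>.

S=>SUS=>SUSUS=>SUSUSUS=>eUSUSUS=>eeSUSUS=>eeeUSUS=>eeeeSUS=>eeeeeUS=>eeeeeeS=>eeeeeee

S => SUS   [S → S U S]
SUS => SUSUS   [S → S U S]
SUSUS => SUSUSUS   [S → S U S]
SUSUSUS => eUSUSUS   [S → e]
eUSUSUS => eeSUSUS   [U → e]
eeSUSUS => eeeUSUS   [S → e]
eeeUSUS => eeeeSUS   [U → e]
eeeeSUS => eeeeeUS   [S → e]
eeeeeUS => eeeeeeS   [U → e]
eeeeeeS => eeeeeee   [S → e]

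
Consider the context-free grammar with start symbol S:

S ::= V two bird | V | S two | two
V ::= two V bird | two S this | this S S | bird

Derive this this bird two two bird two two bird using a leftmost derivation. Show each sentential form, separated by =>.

S => V two bird => this S S two bird => this V S two bird => this this S S S two bird => this this S two S S two bird => this this S two two S S two bird => this this V two two S S two bird => this this bird two two S S two bird => this this bird two two V S two bird => this this bird two two bird S two bird => this this bird two two bird two two bird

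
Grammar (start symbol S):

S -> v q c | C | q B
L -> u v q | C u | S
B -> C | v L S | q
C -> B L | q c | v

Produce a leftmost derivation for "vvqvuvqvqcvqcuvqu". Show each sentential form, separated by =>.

S => C   [S -> C]
C => BL   [C -> B L]
BL => CL   [B -> C]
CL => vL   [C -> v]
vL => vCu   [L -> C u]
vCu => vBLu   [C -> B L]
vBLu => vvLSLu   [B -> v L S]
vvLSLu => vvSSLu   [L -> S]
vvSSLu => vvqBSLu   [S -> q B]
vvqBSLu => vvqvLSSLu   [B -> v L S]
vvqvLSSLu => vvqvuvqSSLu   [L -> u v q]
vvqvuvqSSLu => vvqvuvqvqcSLu   [S -> v q c]
vvqvuvqvqcSLu => vvqvuvqvqcvqcLu   [S -> v q c]
vvqvuvqvqcvqcLu => vvqvuvqvqcvqcuvqu   [L -> u v q]

S => C => BL => CL => vL => vCu => vBLu => vvLSLu => vvSSLu => vvqBSLu => vvqvLSSLu => vvqvuvqSSLu => vvqvuvqvqcSLu => vvqvuvqvqcvqcLu => vvqvuvqvqcvqcuvqu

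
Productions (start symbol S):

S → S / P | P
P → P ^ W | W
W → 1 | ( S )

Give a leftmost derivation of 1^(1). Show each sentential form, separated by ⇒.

S ⇒ P ⇒ P^W ⇒ W^W ⇒ 1^W ⇒ 1^(S) ⇒ 1^(P) ⇒ 1^(W) ⇒ 1^(1)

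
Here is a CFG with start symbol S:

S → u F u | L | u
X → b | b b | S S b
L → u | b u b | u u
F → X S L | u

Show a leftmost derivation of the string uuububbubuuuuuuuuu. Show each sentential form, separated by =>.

S => uFu   [S → u F u]
uFu => uXSLu   [F → X S L]
uXSLu => uSSbSLu   [X → S S b]
uSSbSLu => uLSbSLu   [S → L]
uLSbSLu => uuuSbSLu   [L → u u]
uuuSbSLu => uuuLbSLu   [S → L]
uuuLbSLu => uuububbSLu   [L → b u b]
uuububbSLu => uuububbuFuLu   [S → u F u]
uuububbuFuLu => uuububbuXSLuLu   [F → X S L]
uuububbuXSLuLu => uuububbubSLuLu   [X → b]
uuububbubSLuLu => uuububbubuFuLuLu   [S → u F u]
uuububbubuFuLuLu => uuububbubuuuLuLu   [F → u]
uuububbubuuuLuLu => uuububbubuuuuuuLu   [L → u u]
uuububbubuuuuuuLu => uuububbubuuuuuuuuu   [L → u u]

S => uFu => uXSLu => uSSbSLu => uLSbSLu => uuuSbSLu => uuuLbSLu => uuububbSLu => uuububbuFuLu => uuububbuXSLuLu => uuububbubSLuLu => uuububbubuFuLuLu => uuububbubuuuLuLu => uuububbubuuuuuuLu => uuububbubuuuuuuuuu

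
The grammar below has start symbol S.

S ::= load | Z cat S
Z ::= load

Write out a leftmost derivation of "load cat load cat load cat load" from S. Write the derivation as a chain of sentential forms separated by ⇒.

S ⇒ Z cat S ⇒ load cat S ⇒ load cat Z cat S ⇒ load cat load cat S ⇒ load cat load cat Z cat S ⇒ load cat load cat load cat S ⇒ load cat load cat load cat load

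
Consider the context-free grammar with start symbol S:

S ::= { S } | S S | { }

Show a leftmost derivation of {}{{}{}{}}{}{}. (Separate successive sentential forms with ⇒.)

S ⇒ SS ⇒ {}S ⇒ {}SS ⇒ {}SSS ⇒ {}{S}SS ⇒ {}{SS}SS ⇒ {}{SSS}SS ⇒ {}{{}SS}SS ⇒ {}{{}{}S}SS ⇒ {}{{}{}{}}SS ⇒ {}{{}{}{}}{}S ⇒ {}{{}{}{}}{}{}

S ⇒ SS   [S ::= S S]
SS ⇒ {}S   [S ::= { }]
{}S ⇒ {}SS   [S ::= S S]
{}SS ⇒ {}SSS   [S ::= S S]
{}SSS ⇒ {}{S}SS   [S ::= { S }]
{}{S}SS ⇒ {}{SS}SS   [S ::= S S]
{}{SS}SS ⇒ {}{SSS}SS   [S ::= S S]
{}{SSS}SS ⇒ {}{{}SS}SS   [S ::= { }]
{}{{}SS}SS ⇒ {}{{}{}S}SS   [S ::= { }]
{}{{}{}S}SS ⇒ {}{{}{}{}}SS   [S ::= { }]
{}{{}{}{}}SS ⇒ {}{{}{}{}}{}S   [S ::= { }]
{}{{}{}{}}{}S ⇒ {}{{}{}{}}{}{}   [S ::= { }]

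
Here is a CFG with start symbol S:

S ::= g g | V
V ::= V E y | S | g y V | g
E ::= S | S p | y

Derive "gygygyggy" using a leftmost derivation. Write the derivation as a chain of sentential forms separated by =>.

S => V   [S ::= V]
V => gyV   [V ::= g y V]
gyV => gygyV   [V ::= g y V]
gygyV => gygygyV   [V ::= g y V]
gygygyV => gygygyVEy   [V ::= V E y]
gygygyVEy => gygygygEy   [V ::= g]
gygygygEy => gygygygSy   [E ::= S]
gygygygSy => gygygygVy   [S ::= V]
gygygygVy => gygygyggy   [V ::= g]

S => V => gyV => gygyV => gygygyV => gygygyVEy => gygygygEy => gygygygSy => gygygygVy => gygygyggy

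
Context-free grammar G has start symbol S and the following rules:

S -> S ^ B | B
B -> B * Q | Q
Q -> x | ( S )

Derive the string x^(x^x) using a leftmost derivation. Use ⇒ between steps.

S ⇒ S^B   [S -> S ^ B]
S^B ⇒ B^B   [S -> B]
B^B ⇒ Q^B   [B -> Q]
Q^B ⇒ x^B   [Q -> x]
x^B ⇒ x^Q   [B -> Q]
x^Q ⇒ x^(S)   [Q -> ( S )]
x^(S) ⇒ x^(S^B)   [S -> S ^ B]
x^(S^B) ⇒ x^(B^B)   [S -> B]
x^(B^B) ⇒ x^(Q^B)   [B -> Q]
x^(Q^B) ⇒ x^(x^B)   [Q -> x]
x^(x^B) ⇒ x^(x^Q)   [B -> Q]
x^(x^Q) ⇒ x^(x^x)   [Q -> x]

S⇒S^B⇒B^B⇒Q^B⇒x^B⇒x^Q⇒x^(S)⇒x^(S^B)⇒x^(B^B)⇒x^(Q^B)⇒x^(x^B)⇒x^(x^Q)⇒x^(x^x)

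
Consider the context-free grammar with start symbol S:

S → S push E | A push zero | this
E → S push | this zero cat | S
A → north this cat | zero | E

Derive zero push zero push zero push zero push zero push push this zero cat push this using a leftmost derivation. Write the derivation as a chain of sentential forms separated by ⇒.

S ⇒ S push E ⇒ S push E push E ⇒ S push E push E push E ⇒ A push zero push E push E push E ⇒ E push zero push E push E push E ⇒ S push zero push E push E push E ⇒ A push zero push zero push E push E push E ⇒ zero push zero push zero push E push E push E ⇒ zero push zero push zero push S push push E push E ⇒ zero push zero push zero push A push zero push push E push E ⇒ zero push zero push zero push zero push zero push push E push E ⇒ zero push zero push zero push zero push zero push push this zero cat push E ⇒ zero push zero push zero push zero push zero push push this zero cat push S ⇒ zero push zero push zero push zero push zero push push this zero cat push this

S ⇒ S push E   [S → S push E]
S push E ⇒ S push E push E   [S → S push E]
S push E push E ⇒ S push E push E push E   [S → S push E]
S push E push E push E ⇒ A push zero push E push E push E   [S → A push zero]
A push zero push E push E push E ⇒ E push zero push E push E push E   [A → E]
E push zero push E push E push E ⇒ S push zero push E push E push E   [E → S]
S push zero push E push E push E ⇒ A push zero push zero push E push E push E   [S → A push zero]
A push zero push zero push E push E push E ⇒ zero push zero push zero push E push E push E   [A → zero]
zero push zero push zero push E push E push E ⇒ zero push zero push zero push S push push E push E   [E → S push]
zero push zero push zero push S push push E push E ⇒ zero push zero push zero push A push zero push push E push E   [S → A push zero]
zero push zero push zero push A push zero push push E push E ⇒ zero push zero push zero push zero push zero push push E push E   [A → zero]
zero push zero push zero push zero push zero push push E push E ⇒ zero push zero push zero push zero push zero push push this zero cat push E   [E → this zero cat]
zero push zero push zero push zero push zero push push this zero cat push E ⇒ zero push zero push zero push zero push zero push push this zero cat push S   [E → S]
zero push zero push zero push zero push zero push push this zero cat push S ⇒ zero push zero push zero push zero push zero push push this zero cat push this   [S → this]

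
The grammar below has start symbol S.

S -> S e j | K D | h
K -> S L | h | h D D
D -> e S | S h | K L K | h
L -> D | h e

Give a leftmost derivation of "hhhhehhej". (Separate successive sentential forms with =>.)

S => Sej => KDej => hDDDej => hhDDej => hhKLKDej => hhhLKDej => hhhheKDej => hhhhehDej => hhhhehhej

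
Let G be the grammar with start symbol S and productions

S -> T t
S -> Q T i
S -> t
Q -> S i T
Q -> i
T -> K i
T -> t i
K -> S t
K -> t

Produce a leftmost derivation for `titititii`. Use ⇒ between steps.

S ⇒ QTi ⇒ SiTTi ⇒ TtiTTi ⇒ titiTTi ⇒ tititiTi ⇒ tititiKii ⇒ titititii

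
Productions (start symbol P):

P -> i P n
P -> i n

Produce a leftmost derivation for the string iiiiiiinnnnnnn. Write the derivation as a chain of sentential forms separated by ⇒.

P ⇒ iPn ⇒ iiPnn ⇒ iiiPnnn ⇒ iiiiPnnnn ⇒ iiiiiPnnnnn ⇒ iiiiiiPnnnnnn ⇒ iiiiiiinnnnnnn

P ⇒ iPn   [P -> i P n]
iPn ⇒ iiPnn   [P -> i P n]
iiPnn ⇒ iiiPnnn   [P -> i P n]
iiiPnnn ⇒ iiiiPnnnn   [P -> i P n]
iiiiPnnnn ⇒ iiiiiPnnnnn   [P -> i P n]
iiiiiPnnnnn ⇒ iiiiiiPnnnnnn   [P -> i P n]
iiiiiiPnnnnnn ⇒ iiiiiiinnnnnnn   [P -> i n]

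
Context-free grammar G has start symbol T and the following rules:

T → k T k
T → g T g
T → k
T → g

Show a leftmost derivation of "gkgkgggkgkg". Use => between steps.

T => gTg => gkTkg => gkgTgkg => gkgkTkgkg => gkgkgTgkgkg => gkgkgggkgkg

T => gTg   [T → g T g]
gTg => gkTkg   [T → k T k]
gkTkg => gkgTgkg   [T → g T g]
gkgTgkg => gkgkTkgkg   [T → k T k]
gkgkTkgkg => gkgkgTgkgkg   [T → g T g]
gkgkgTgkgkg => gkgkgggkgkg   [T → g]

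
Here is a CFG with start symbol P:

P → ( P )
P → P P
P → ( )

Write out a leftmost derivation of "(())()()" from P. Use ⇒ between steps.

P ⇒ PP ⇒ PPP ⇒ (P)PP ⇒ (())PP ⇒ (())()P ⇒ (())()()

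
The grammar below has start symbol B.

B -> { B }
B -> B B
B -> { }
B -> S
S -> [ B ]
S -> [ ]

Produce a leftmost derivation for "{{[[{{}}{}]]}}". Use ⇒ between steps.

B ⇒ {B} ⇒ {{B}} ⇒ {{S}} ⇒ {{[B]}} ⇒ {{[S]}} ⇒ {{[[B]]}} ⇒ {{[[BB]]}} ⇒ {{[[{B}B]]}} ⇒ {{[[{{}}B]]}} ⇒ {{[[{{}}{}]]}}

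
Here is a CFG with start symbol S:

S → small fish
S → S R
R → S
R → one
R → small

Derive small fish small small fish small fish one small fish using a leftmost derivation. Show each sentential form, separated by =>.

S => S R   [S → S R]
S R => S R R   [S → S R]
S R R => small fish R R   [S → small fish]
small fish R R => small fish small R   [R → small]
small fish small R => small fish small S   [R → S]
small fish small S => small fish small S R   [S → S R]
small fish small S R => small fish small S R R   [S → S R]
small fish small S R R => small fish small S R R R   [S → S R]
small fish small S R R R => small fish small small fish R R R   [S → small fish]
small fish small small fish R R R => small fish small small fish S R R   [R → S]
small fish small small fish S R R => small fish small small fish small fish R R   [S → small fish]
small fish small small fish small fish R R => small fish small small fish small fish one R   [R → one]
small fish small small fish small fish one R => small fish small small fish small fish one S   [R → S]
small fish small small fish small fish one S => small fish small small fish small fish one small fish   [S → small fish]

S => S R => S R R => small fish R R => small fish small R => small fish small S => small fish small S R => small fish small S R R => small fish small S R R R => small fish small small fish R R R => small fish small small fish S R R => small fish small small fish small fish R R => small fish small small fish small fish one R => small fish small small fish small fish one S => small fish small small fish small fish one small fish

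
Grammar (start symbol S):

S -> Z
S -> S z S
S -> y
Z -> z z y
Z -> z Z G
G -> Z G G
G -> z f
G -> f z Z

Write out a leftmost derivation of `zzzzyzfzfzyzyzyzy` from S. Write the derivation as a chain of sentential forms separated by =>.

S => SzS => SzSzS => SzSzSzS => SzSzSzSzS => ZzSzSzSzS => zZGzSzSzSzS => zzZGGzSzSzSzS => zzzzyGGzSzSzSzS => zzzzyzfGzSzSzSzS => zzzzyzfzfzSzSzSzS => zzzzyzfzfzyzSzSzS => zzzzyzfzfzyzyzSzS => zzzzyzfzfzyzyzyzS => zzzzyzfzfzyzyzyzy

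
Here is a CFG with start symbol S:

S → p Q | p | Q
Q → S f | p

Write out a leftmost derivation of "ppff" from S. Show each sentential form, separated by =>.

S=>pQ=>pSf=>pQf=>pSff=>ppff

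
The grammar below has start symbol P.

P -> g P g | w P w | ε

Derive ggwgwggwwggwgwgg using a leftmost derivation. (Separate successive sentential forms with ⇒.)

P ⇒ gPg ⇒ ggPgg ⇒ ggwPwgg ⇒ ggwgPgwgg ⇒ ggwgwPwgwgg ⇒ ggwgwgPgwgwgg ⇒ ggwgwggPggwgwgg ⇒ ggwgwggwPwggwgwgg ⇒ ggwgwggwwggwgwgg

P ⇒ gPg   [P -> g P g]
gPg ⇒ ggPgg   [P -> g P g]
ggPgg ⇒ ggwPwgg   [P -> w P w]
ggwPwgg ⇒ ggwgPgwgg   [P -> g P g]
ggwgPgwgg ⇒ ggwgwPwgwgg   [P -> w P w]
ggwgwPwgwgg ⇒ ggwgwgPgwgwgg   [P -> g P g]
ggwgwgPgwgwgg ⇒ ggwgwggPggwgwgg   [P -> g P g]
ggwgwggPggwgwgg ⇒ ggwgwggwPwggwgwgg   [P -> w P w]
ggwgwggwPwggwgwgg ⇒ ggwgwggwwggwgwgg   [P -> ε]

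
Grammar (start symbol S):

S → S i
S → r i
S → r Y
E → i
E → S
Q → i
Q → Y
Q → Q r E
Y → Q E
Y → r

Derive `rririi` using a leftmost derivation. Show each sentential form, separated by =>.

S=>rY=>rQE=>rQrEE=>rYrEE=>rQErEE=>rYErEE=>rrErEE=>rrirEE=>rririE=>rririi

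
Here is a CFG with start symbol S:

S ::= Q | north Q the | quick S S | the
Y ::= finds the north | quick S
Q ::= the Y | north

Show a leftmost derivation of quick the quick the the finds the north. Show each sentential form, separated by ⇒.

S ⇒ quick S S ⇒ quick Q S ⇒ quick the Y S ⇒ quick the quick S S ⇒ quick the quick the S ⇒ quick the quick the Q ⇒ quick the quick the the Y ⇒ quick the quick the the finds the north

S ⇒ quick S S   [S ::= quick S S]
quick S S ⇒ quick Q S   [S ::= Q]
quick Q S ⇒ quick the Y S   [Q ::= the Y]
quick the Y S ⇒ quick the quick S S   [Y ::= quick S]
quick the quick S S ⇒ quick the quick the S   [S ::= the]
quick the quick the S ⇒ quick the quick the Q   [S ::= Q]
quick the quick the Q ⇒ quick the quick the the Y   [Q ::= the Y]
quick the quick the the Y ⇒ quick the quick the the finds the north   [Y ::= finds the north]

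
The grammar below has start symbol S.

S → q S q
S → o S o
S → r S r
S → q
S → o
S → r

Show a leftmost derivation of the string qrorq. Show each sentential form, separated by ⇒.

S ⇒ qSq   [S → q S q]
qSq ⇒ qrSrq   [S → r S r]
qrSrq ⇒ qrorq   [S → o]

S⇒qSq⇒qrSrq⇒qrorq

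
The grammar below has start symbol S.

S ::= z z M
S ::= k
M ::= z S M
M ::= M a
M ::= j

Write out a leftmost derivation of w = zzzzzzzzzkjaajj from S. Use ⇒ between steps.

S ⇒ zzM   [S ::= z z M]
zzM ⇒ zzzSM   [M ::= z S M]
zzzSM ⇒ zzzzzMM   [S ::= z z M]
zzzzzMM ⇒ zzzzzzSMM   [M ::= z S M]
zzzzzzSMM ⇒ zzzzzzzzMMM   [S ::= z z M]
zzzzzzzzMMM ⇒ zzzzzzzzMaMM   [M ::= M a]
zzzzzzzzMaMM ⇒ zzzzzzzzzSMaMM   [M ::= z S M]
zzzzzzzzzSMaMM ⇒ zzzzzzzzzkMaMM   [S ::= k]
zzzzzzzzzkMaMM ⇒ zzzzzzzzzkMaaMM   [M ::= M a]
zzzzzzzzzkMaaMM ⇒ zzzzzzzzzkjaaMM   [M ::= j]
zzzzzzzzzkjaaMM ⇒ zzzzzzzzzkjaajM   [M ::= j]
zzzzzzzzzkjaajM ⇒ zzzzzzzzzkjaajj   [M ::= j]

S ⇒ zzM ⇒ zzzSM ⇒ zzzzzMM ⇒ zzzzzzSMM ⇒ zzzzzzzzMMM ⇒ zzzzzzzzMaMM ⇒ zzzzzzzzzSMaMM ⇒ zzzzzzzzzkMaMM ⇒ zzzzzzzzzkMaaMM ⇒ zzzzzzzzzkjaaMM ⇒ zzzzzzzzzkjaajM ⇒ zzzzzzzzzkjaajj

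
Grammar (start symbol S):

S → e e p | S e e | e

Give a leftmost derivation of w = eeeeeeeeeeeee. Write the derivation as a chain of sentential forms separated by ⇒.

S ⇒ See ⇒ Seeee ⇒ Seeeeee ⇒ Seeeeeeee ⇒ Seeeeeeeeee ⇒ Seeeeeeeeeeee ⇒ eeeeeeeeeeeee

S ⇒ See   [S → S e e]
See ⇒ Seeee   [S → S e e]
Seeee ⇒ Seeeeee   [S → S e e]
Seeeeee ⇒ Seeeeeeee   [S → S e e]
Seeeeeeee ⇒ Seeeeeeeeee   [S → S e e]
Seeeeeeeeee ⇒ Seeeeeeeeeeee   [S → S e e]
Seeeeeeeeeeee ⇒ eeeeeeeeeeeee   [S → e]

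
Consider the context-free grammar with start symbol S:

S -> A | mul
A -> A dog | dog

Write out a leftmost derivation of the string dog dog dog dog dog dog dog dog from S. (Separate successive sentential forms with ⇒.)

S ⇒ A   [S -> A]
A ⇒ A dog   [A -> A dog]
A dog ⇒ A dog dog   [A -> A dog]
A dog dog ⇒ A dog dog dog   [A -> A dog]
A dog dog dog ⇒ A dog dog dog dog   [A -> A dog]
A dog dog dog dog ⇒ A dog dog dog dog dog   [A -> A dog]
A dog dog dog dog dog ⇒ A dog dog dog dog dog dog   [A -> A dog]
A dog dog dog dog dog dog ⇒ A dog dog dog dog dog dog dog   [A -> A dog]
A dog dog dog dog dog dog dog ⇒ dog dog dog dog dog dog dog dog   [A -> dog]

S ⇒ A ⇒ A dog ⇒ A dog dog ⇒ A dog dog dog ⇒ A dog dog dog dog ⇒ A dog dog dog dog dog ⇒ A dog dog dog dog dog dog ⇒ A dog dog dog dog dog dog dog ⇒ dog dog dog dog dog dog dog dog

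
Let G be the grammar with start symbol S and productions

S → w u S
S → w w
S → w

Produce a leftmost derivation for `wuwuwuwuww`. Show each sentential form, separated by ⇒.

S ⇒ wuS ⇒ wuwuS ⇒ wuwuwuS ⇒ wuwuwuwuS ⇒ wuwuwuwuww

S ⇒ wuS   [S → w u S]
wuS ⇒ wuwuS   [S → w u S]
wuwuS ⇒ wuwuwuS   [S → w u S]
wuwuwuS ⇒ wuwuwuwuS   [S → w u S]
wuwuwuwuS ⇒ wuwuwuwuww   [S → w w]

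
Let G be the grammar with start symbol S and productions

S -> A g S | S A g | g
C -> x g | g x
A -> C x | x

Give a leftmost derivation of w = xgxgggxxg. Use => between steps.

S => AgS   [S -> A g S]
AgS => CxgS   [A -> C x]
CxgS => xgxgS   [C -> x g]
xgxgS => xgxgSAg   [S -> S A g]
xgxgSAg => xgxggAg   [S -> g]
xgxggAg => xgxggCxg   [A -> C x]
xgxggCxg => xgxgggxxg   [C -> g x]

S => AgS => CxgS => xgxgS => xgxgSAg => xgxggAg => xgxggCxg => xgxgggxxg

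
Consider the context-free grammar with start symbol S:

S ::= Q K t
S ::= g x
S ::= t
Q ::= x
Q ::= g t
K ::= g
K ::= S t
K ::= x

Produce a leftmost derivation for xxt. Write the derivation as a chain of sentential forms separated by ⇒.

S⇒QKt⇒xKt⇒xxt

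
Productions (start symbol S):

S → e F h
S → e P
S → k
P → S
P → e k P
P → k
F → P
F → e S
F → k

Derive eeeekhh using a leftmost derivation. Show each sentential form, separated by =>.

S => eFh => eeSh => eeePh => eeeSh => eeeeFhh => eeeekhh

S => eFh   [S → e F h]
eFh => eeSh   [F → e S]
eeSh => eeePh   [S → e P]
eeePh => eeeSh   [P → S]
eeeSh => eeeeFhh   [S → e F h]
eeeeFhh => eeeekhh   [F → k]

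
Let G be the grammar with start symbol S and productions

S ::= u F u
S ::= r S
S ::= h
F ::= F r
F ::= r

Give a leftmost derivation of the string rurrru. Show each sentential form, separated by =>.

S => rS => ruFu => ruFru => ruFrru => rurrru

S => rS   [S ::= r S]
rS => ruFu   [S ::= u F u]
ruFu => ruFru   [F ::= F r]
ruFru => ruFrru   [F ::= F r]
ruFrru => rurrru   [F ::= r]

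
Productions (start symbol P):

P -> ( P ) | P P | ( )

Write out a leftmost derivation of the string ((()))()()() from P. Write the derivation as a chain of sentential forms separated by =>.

P => PP   [P -> P P]
PP => (P)P   [P -> ( P )]
(P)P => ((P))P   [P -> ( P )]
((P))P => ((()))P   [P -> ( )]
((()))P => ((()))PP   [P -> P P]
((()))PP => ((()))PPP   [P -> P P]
((()))PPP => ((()))()PP   [P -> ( )]
((()))()PP => ((()))()()P   [P -> ( )]
((()))()()P => ((()))()()()   [P -> ( )]

P => PP => (P)P => ((P))P => ((()))P => ((()))PP => ((()))PPP => ((()))()PP => ((()))()()P => ((()))()()()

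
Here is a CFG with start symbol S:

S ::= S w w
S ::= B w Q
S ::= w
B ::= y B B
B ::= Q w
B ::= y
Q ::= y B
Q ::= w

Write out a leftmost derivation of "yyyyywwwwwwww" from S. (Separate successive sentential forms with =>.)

S=>Sww=>Swwww=>Swwwwww=>BwQwwwwww=>yBBwQwwwwww=>yyBBBwQwwwwww=>yyyBBwQwwwwww=>yyyyBwQwwwwww=>yyyyywQwwwwww=>yyyyywwwwwwww

S => Sww   [S ::= S w w]
Sww => Swwww   [S ::= S w w]
Swwww => Swwwwww   [S ::= S w w]
Swwwwww => BwQwwwwww   [S ::= B w Q]
BwQwwwwww => yBBwQwwwwww   [B ::= y B B]
yBBwQwwwwww => yyBBBwQwwwwww   [B ::= y B B]
yyBBBwQwwwwww => yyyBBwQwwwwww   [B ::= y]
yyyBBwQwwwwww => yyyyBwQwwwwww   [B ::= y]
yyyyBwQwwwwww => yyyyywQwwwwww   [B ::= y]
yyyyywQwwwwww => yyyyywwwwwwww   [Q ::= w]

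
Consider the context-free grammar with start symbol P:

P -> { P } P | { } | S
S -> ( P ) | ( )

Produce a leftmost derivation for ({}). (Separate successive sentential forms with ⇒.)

P ⇒ S ⇒ (P) ⇒ ({})

P ⇒ S   [P -> S]
S ⇒ (P)   [S -> ( P )]
(P) ⇒ ({})   [P -> { }]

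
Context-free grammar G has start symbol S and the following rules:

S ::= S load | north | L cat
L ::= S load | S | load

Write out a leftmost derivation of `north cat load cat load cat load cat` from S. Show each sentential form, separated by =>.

S => L cat   [S ::= L cat]
L cat => S load cat   [L ::= S load]
S load cat => L cat load cat   [S ::= L cat]
L cat load cat => S load cat load cat   [L ::= S load]
S load cat load cat => L cat load cat load cat   [S ::= L cat]
L cat load cat load cat => S load cat load cat load cat   [L ::= S load]
S load cat load cat load cat => L cat load cat load cat load cat   [S ::= L cat]
L cat load cat load cat load cat => S cat load cat load cat load cat   [L ::= S]
S cat load cat load cat load cat => north cat load cat load cat load cat   [S ::= north]

S => L cat => S load cat => L cat load cat => S load cat load cat => L cat load cat load cat => S load cat load cat load cat => L cat load cat load cat load cat => S cat load cat load cat load cat => north cat load cat load cat load cat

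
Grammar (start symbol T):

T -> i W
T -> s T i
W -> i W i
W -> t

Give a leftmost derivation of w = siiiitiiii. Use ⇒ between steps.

T ⇒ sTi   [T -> s T i]
sTi ⇒ siWi   [T -> i W]
siWi ⇒ siiWii   [W -> i W i]
siiWii ⇒ siiiWiii   [W -> i W i]
siiiWiii ⇒ siiiiWiiii   [W -> i W i]
siiiiWiiii ⇒ siiiitiiii   [W -> t]

T⇒sTi⇒siWi⇒siiWii⇒siiiWiii⇒siiiiWiiii⇒siiiitiiii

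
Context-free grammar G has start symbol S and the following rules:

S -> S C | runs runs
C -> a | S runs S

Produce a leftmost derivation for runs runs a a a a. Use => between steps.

S => S C => S C C => S C C C => S C C C C => runs runs C C C C => runs runs a C C C => runs runs a a C C => runs runs a a a C => runs runs a a a a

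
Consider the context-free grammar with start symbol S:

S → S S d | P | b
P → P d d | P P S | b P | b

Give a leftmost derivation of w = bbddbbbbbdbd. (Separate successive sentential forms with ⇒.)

S ⇒ SSd   [S → S S d]
SSd ⇒ SSdSd   [S → S S d]
SSdSd ⇒ PSdSd   [S → P]
PSdSd ⇒ PPSSdSd   [P → P P S]
PPSSdSd ⇒ PPSPSSdSd   [P → P P S]
PPSPSSdSd ⇒ PddPSPSSdSd   [P → P d d]
PddPSPSSdSd ⇒ bPddPSPSSdSd   [P → b P]
bPddPSPSSdSd ⇒ bbddPSPSSdSd   [P → b]
bbddPSPSSdSd ⇒ bbddbSPSSdSd   [P → b]
bbddbSPSSdSd ⇒ bbddbbPSSdSd   [S → b]
bbddbbPSSdSd ⇒ bbddbbbSSdSd   [P → b]
bbddbbbSSdSd ⇒ bbddbbbbSdSd   [S → b]
bbddbbbbSdSd ⇒ bbddbbbbbdSd   [S → b]
bbddbbbbbdSd ⇒ bbddbbbbbdbd   [S → b]

S ⇒ SSd ⇒ SSdSd ⇒ PSdSd ⇒ PPSSdSd ⇒ PPSPSSdSd ⇒ PddPSPSSdSd ⇒ bPddPSPSSdSd ⇒ bbddPSPSSdSd ⇒ bbddbSPSSdSd ⇒ bbddbbPSSdSd ⇒ bbddbbbSSdSd ⇒ bbddbbbbSdSd ⇒ bbddbbbbbdSd ⇒ bbddbbbbbdbd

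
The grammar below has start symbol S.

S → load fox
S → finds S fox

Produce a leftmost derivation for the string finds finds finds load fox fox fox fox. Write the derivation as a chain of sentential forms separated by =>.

S => finds S fox => finds finds S fox fox => finds finds finds S fox fox fox => finds finds finds load fox fox fox fox

S => finds S fox   [S → finds S fox]
finds S fox => finds finds S fox fox   [S → finds S fox]
finds finds S fox fox => finds finds finds S fox fox fox   [S → finds S fox]
finds finds finds S fox fox fox => finds finds finds load fox fox fox fox   [S → load fox]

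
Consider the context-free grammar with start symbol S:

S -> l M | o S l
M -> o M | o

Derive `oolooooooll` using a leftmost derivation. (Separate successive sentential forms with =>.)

S => oSl => ooSll => oolMll => ooloMll => oolooMll => ooloooMll => oolooooMll => ooloooooMll => oolooooooll

S => oSl   [S -> o S l]
oSl => ooSll   [S -> o S l]
ooSll => oolMll   [S -> l M]
oolMll => ooloMll   [M -> o M]
ooloMll => oolooMll   [M -> o M]
oolooMll => ooloooMll   [M -> o M]
ooloooMll => oolooooMll   [M -> o M]
oolooooMll => ooloooooMll   [M -> o M]
ooloooooMll => oolooooooll   [M -> o]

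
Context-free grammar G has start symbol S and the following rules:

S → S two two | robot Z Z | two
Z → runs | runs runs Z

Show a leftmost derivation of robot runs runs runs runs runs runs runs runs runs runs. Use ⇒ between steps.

S ⇒ robot Z Z ⇒ robot runs runs Z Z ⇒ robot runs runs runs runs Z Z ⇒ robot runs runs runs runs runs runs Z Z ⇒ robot runs runs runs runs runs runs runs runs Z Z ⇒ robot runs runs runs runs runs runs runs runs runs Z ⇒ robot runs runs runs runs runs runs runs runs runs runs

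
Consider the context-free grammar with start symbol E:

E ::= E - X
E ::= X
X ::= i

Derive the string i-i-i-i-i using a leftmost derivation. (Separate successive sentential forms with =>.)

E=>E-X=>E-X-X=>E-X-X-X=>E-X-X-X-X=>X-X-X-X-X=>i-X-X-X-X=>i-i-X-X-X=>i-i-i-X-X=>i-i-i-i-X=>i-i-i-i-i

E => E-X   [E ::= E - X]
E-X => E-X-X   [E ::= E - X]
E-X-X => E-X-X-X   [E ::= E - X]
E-X-X-X => E-X-X-X-X   [E ::= E - X]
E-X-X-X-X => X-X-X-X-X   [E ::= X]
X-X-X-X-X => i-X-X-X-X   [X ::= i]
i-X-X-X-X => i-i-X-X-X   [X ::= i]
i-i-X-X-X => i-i-i-X-X   [X ::= i]
i-i-i-X-X => i-i-i-i-X   [X ::= i]
i-i-i-i-X => i-i-i-i-i   [X ::= i]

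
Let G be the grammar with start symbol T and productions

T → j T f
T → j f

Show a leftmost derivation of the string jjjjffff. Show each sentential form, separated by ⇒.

T⇒jTf⇒jjTff⇒jjjTfff⇒jjjjffff

T ⇒ jTf   [T → j T f]
jTf ⇒ jjTff   [T → j T f]
jjTff ⇒ jjjTfff   [T → j T f]
jjjTfff ⇒ jjjjffff   [T → j f]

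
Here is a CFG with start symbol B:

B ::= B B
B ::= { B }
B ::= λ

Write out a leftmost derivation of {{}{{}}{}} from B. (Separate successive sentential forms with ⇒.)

B ⇒ BB ⇒ {B}B ⇒ {BB}B ⇒ {BBB}B ⇒ {{B}BB}B ⇒ {{}BB}B ⇒ {{}{B}B}B ⇒ {{}{BB}B}B ⇒ {{}{{B}B}B}B ⇒ {{}{{}B}B}B ⇒ {{}{{}}B}B ⇒ {{}{{}}{B}}B ⇒ {{}{{}}{}}B ⇒ {{}{{}}{}}

B ⇒ BB   [B ::= B B]
BB ⇒ {B}B   [B ::= { B }]
{B}B ⇒ {BB}B   [B ::= B B]
{BB}B ⇒ {BBB}B   [B ::= B B]
{BBB}B ⇒ {{B}BB}B   [B ::= { B }]
{{B}BB}B ⇒ {{}BB}B   [B ::= λ]
{{}BB}B ⇒ {{}{B}B}B   [B ::= { B }]
{{}{B}B}B ⇒ {{}{BB}B}B   [B ::= B B]
{{}{BB}B}B ⇒ {{}{{B}B}B}B   [B ::= { B }]
{{}{{B}B}B}B ⇒ {{}{{}B}B}B   [B ::= λ]
{{}{{}B}B}B ⇒ {{}{{}}B}B   [B ::= λ]
{{}{{}}B}B ⇒ {{}{{}}{B}}B   [B ::= { B }]
{{}{{}}{B}}B ⇒ {{}{{}}{}}B   [B ::= λ]
{{}{{}}{}}B ⇒ {{}{{}}{}}   [B ::= λ]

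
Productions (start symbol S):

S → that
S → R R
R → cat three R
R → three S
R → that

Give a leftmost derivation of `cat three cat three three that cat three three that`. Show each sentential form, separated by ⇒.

S ⇒ R R ⇒ cat three R R ⇒ cat three cat three R R ⇒ cat three cat three three S R ⇒ cat three cat three three that R ⇒ cat three cat three three that cat three R ⇒ cat three cat three three that cat three three S ⇒ cat three cat three three that cat three three that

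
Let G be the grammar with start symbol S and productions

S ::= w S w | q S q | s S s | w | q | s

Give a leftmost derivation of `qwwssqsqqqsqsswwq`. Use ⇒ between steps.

S ⇒ qSq   [S ::= q S q]
qSq ⇒ qwSwq   [S ::= w S w]
qwSwq ⇒ qwwSwwq   [S ::= w S w]
qwwSwwq ⇒ qwwsSswwq   [S ::= s S s]
qwwsSswwq ⇒ qwwssSsswwq   [S ::= s S s]
qwwssSsswwq ⇒ qwwssqSqsswwq   [S ::= q S q]
qwwssqSqsswwq ⇒ qwwssqsSsqsswwq   [S ::= s S s]
qwwssqsSsqsswwq ⇒ qwwssqsqSqsqsswwq   [S ::= q S q]
qwwssqsqSqsqsswwq ⇒ qwwssqsqqqsqsswwq   [S ::= q]

S ⇒ qSq ⇒ qwSwq ⇒ qwwSwwq ⇒ qwwsSswwq ⇒ qwwssSsswwq ⇒ qwwssqSqsswwq ⇒ qwwssqsSsqsswwq ⇒ qwwssqsqSqsqsswwq ⇒ qwwssqsqqqsqsswwq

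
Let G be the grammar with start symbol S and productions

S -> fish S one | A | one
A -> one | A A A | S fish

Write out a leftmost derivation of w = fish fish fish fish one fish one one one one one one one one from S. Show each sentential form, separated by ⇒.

S ⇒ fish S one   [S -> fish S one]
fish S one ⇒ fish fish S one one   [S -> fish S one]
fish fish S one one ⇒ fish fish fish S one one one   [S -> fish S one]
fish fish fish S one one one ⇒ fish fish fish fish S one one one one   [S -> fish S one]
fish fish fish fish S one one one one ⇒ fish fish fish fish A one one one one   [S -> A]
fish fish fish fish A one one one one ⇒ fish fish fish fish A A A one one one one   [A -> A A A]
fish fish fish fish A A A one one one one ⇒ fish fish fish fish A A A A A one one one one   [A -> A A A]
fish fish fish fish A A A A A one one one one ⇒ fish fish fish fish S fish A A A A one one one one   [A -> S fish]
fish fish fish fish S fish A A A A one one one one ⇒ fish fish fish fish A fish A A A A one one one one   [S -> A]
fish fish fish fish A fish A A A A one one one one ⇒ fish fish fish fish one fish A A A A one one one one   [A -> one]
fish fish fish fish one fish A A A A one one one one ⇒ fish fish fish fish one fish one A A A one one one one   [A -> one]
fish fish fish fish one fish one A A A one one one one ⇒ fish fish fish fish one fish one one A A one one one one   [A -> one]
fish fish fish fish one fish one one A A one one one one ⇒ fish fish fish fish one fish one one one A one one one one   [A -> one]
fish fish fish fish one fish one one one A one one one one ⇒ fish fish fish fish one fish one one one one one one one one   [A -> one]

S ⇒ fish S one ⇒ fish fish S one one ⇒ fish fish fish S one one one ⇒ fish fish fish fish S one one one one ⇒ fish fish fish fish A one one one one ⇒ fish fish fish fish A A A one one one one ⇒ fish fish fish fish A A A A A one one one one ⇒ fish fish fish fish S fish A A A A one one one one ⇒ fish fish fish fish A fish A A A A one one one one ⇒ fish fish fish fish one fish A A A A one one one one ⇒ fish fish fish fish one fish one A A A one one one one ⇒ fish fish fish fish one fish one one A A one one one one ⇒ fish fish fish fish one fish one one one A one one one one ⇒ fish fish fish fish one fish one one one one one one one one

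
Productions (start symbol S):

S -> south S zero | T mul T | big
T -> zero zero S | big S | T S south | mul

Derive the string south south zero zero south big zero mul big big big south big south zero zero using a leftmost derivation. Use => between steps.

S => south S zero => south south S zero zero => south south T mul T zero zero => south south zero zero S mul T zero zero => south south zero zero south S zero mul T zero zero => south south zero zero south big zero mul T zero zero => south south zero zero south big zero mul T S south zero zero => south south zero zero south big zero mul T S south S south zero zero => south south zero zero south big zero mul big S S south S south zero zero => south south zero zero south big zero mul big big S south S south zero zero => south south zero zero south big zero mul big big big south S south zero zero => south south zero zero south big zero mul big big big south big south zero zero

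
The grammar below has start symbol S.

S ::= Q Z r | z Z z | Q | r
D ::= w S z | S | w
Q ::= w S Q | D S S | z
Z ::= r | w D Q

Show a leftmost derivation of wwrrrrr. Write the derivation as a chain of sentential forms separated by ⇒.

S⇒Q⇒DSS⇒wSS⇒wQZrS⇒wDSSZrS⇒wwSSZrS⇒wwrSZrS⇒wwrrZrS⇒wwrrrrS⇒wwrrrrr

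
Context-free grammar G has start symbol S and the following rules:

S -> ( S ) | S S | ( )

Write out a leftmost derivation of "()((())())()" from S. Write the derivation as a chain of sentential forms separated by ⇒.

S ⇒ SS ⇒ ()S ⇒ ()SS ⇒ ()(S)S ⇒ ()(SS)S ⇒ ()((S)S)S ⇒ ()((())S)S ⇒ ()((())())S ⇒ ()((())())()

S ⇒ SS   [S -> S S]
SS ⇒ ()S   [S -> ( )]
()S ⇒ ()SS   [S -> S S]
()SS ⇒ ()(S)S   [S -> ( S )]
()(S)S ⇒ ()(SS)S   [S -> S S]
()(SS)S ⇒ ()((S)S)S   [S -> ( S )]
()((S)S)S ⇒ ()((())S)S   [S -> ( )]
()((())S)S ⇒ ()((())())S   [S -> ( )]
()((())())S ⇒ ()((())())()   [S -> ( )]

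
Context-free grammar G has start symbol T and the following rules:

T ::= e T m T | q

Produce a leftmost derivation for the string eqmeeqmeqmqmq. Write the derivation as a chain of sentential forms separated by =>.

T => eTmT => eqmT => eqmeTmT => eqmeeTmTmT => eqmeeqmTmT => eqmeeqmeTmTmT => eqmeeqmeqmTmT => eqmeeqmeqmqmT => eqmeeqmeqmqmq

T => eTmT   [T ::= e T m T]
eTmT => eqmT   [T ::= q]
eqmT => eqmeTmT   [T ::= e T m T]
eqmeTmT => eqmeeTmTmT   [T ::= e T m T]
eqmeeTmTmT => eqmeeqmTmT   [T ::= q]
eqmeeqmTmT => eqmeeqmeTmTmT   [T ::= e T m T]
eqmeeqmeTmTmT => eqmeeqmeqmTmT   [T ::= q]
eqmeeqmeqmTmT => eqmeeqmeqmqmT   [T ::= q]
eqmeeqmeqmqmT => eqmeeqmeqmqmq   [T ::= q]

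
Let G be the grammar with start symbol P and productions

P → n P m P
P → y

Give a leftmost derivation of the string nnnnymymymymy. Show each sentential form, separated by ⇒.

P⇒nPmP⇒nnPmPmP⇒nnnPmPmPmP⇒nnnnPmPmPmPmP⇒nnnnymPmPmPmP⇒nnnnymymPmPmP⇒nnnnymymymPmP⇒nnnnymymymymP⇒nnnnymymymymy

P ⇒ nPmP   [P → n P m P]
nPmP ⇒ nnPmPmP   [P → n P m P]
nnPmPmP ⇒ nnnPmPmPmP   [P → n P m P]
nnnPmPmPmP ⇒ nnnnPmPmPmPmP   [P → n P m P]
nnnnPmPmPmPmP ⇒ nnnnymPmPmPmP   [P → y]
nnnnymPmPmPmP ⇒ nnnnymymPmPmP   [P → y]
nnnnymymPmPmP ⇒ nnnnymymymPmP   [P → y]
nnnnymymymPmP ⇒ nnnnymymymymP   [P → y]
nnnnymymymymP ⇒ nnnnymymymymy   [P → y]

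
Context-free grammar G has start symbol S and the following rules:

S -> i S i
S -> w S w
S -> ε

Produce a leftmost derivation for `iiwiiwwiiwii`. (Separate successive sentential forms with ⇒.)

S ⇒ iSi ⇒ iiSii ⇒ iiwSwii ⇒ iiwiSiwii ⇒ iiwiiSiiwii ⇒ iiwiiwSwiiwii ⇒ iiwiiwwiiwii

S ⇒ iSi   [S -> i S i]
iSi ⇒ iiSii   [S -> i S i]
iiSii ⇒ iiwSwii   [S -> w S w]
iiwSwii ⇒ iiwiSiwii   [S -> i S i]
iiwiSiwii ⇒ iiwiiSiiwii   [S -> i S i]
iiwiiSiiwii ⇒ iiwiiwSwiiwii   [S -> w S w]
iiwiiwSwiiwii ⇒ iiwiiwwiiwii   [S -> ε]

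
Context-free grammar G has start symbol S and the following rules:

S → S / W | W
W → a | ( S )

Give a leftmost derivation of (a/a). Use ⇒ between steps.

S ⇒ W   [S → W]
W ⇒ (S)   [W → ( S )]
(S) ⇒ (S/W)   [S → S / W]
(S/W) ⇒ (W/W)   [S → W]
(W/W) ⇒ (a/W)   [W → a]
(a/W) ⇒ (a/a)   [W → a]

S ⇒ W ⇒ (S) ⇒ (S/W) ⇒ (W/W) ⇒ (a/W) ⇒ (a/a)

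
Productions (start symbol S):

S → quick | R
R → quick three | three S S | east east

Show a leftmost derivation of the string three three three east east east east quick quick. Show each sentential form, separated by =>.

S => R => three S S => three R S => three three S S S => three three R S S => three three three S S S S => three three three R S S S => three three three east east S S S => three three three east east R S S => three three three east east east east S S => three three three east east east east quick S => three three three east east east east quick quick

S => R   [S → R]
R => three S S   [R → three S S]
three S S => three R S   [S → R]
three R S => three three S S S   [R → three S S]
three three S S S => three three R S S   [S → R]
three three R S S => three three three S S S S   [R → three S S]
three three three S S S S => three three three R S S S   [S → R]
three three three R S S S => three three three east east S S S   [R → east east]
three three three east east S S S => three three three east east R S S   [S → R]
three three three east east R S S => three three three east east east east S S   [R → east east]
three three three east east east east S S => three three three east east east east quick S   [S → quick]
three three three east east east east quick S => three three three east east east east quick quick   [S → quick]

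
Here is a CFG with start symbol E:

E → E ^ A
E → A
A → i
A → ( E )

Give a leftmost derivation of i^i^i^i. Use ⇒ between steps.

E ⇒ E^A ⇒ E^A^A ⇒ E^A^A^A ⇒ A^A^A^A ⇒ i^A^A^A ⇒ i^i^A^A ⇒ i^i^i^A ⇒ i^i^i^i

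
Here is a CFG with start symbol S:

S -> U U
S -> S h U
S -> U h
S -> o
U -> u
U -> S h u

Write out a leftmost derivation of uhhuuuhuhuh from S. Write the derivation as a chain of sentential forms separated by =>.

S => Uh   [S -> U h]
Uh => Shuh   [U -> S h u]
Shuh => UUhuh   [S -> U U]
UUhuh => ShuUhuh   [U -> S h u]
ShuUhuh => UhhuUhuh   [S -> U h]
UhhuUhuh => uhhuUhuh   [U -> u]
uhhuUhuh => uhhuShuhuh   [U -> S h u]
uhhuShuhuh => uhhuUUhuhuh   [S -> U U]
uhhuUUhuhuh => uhhuuUhuhuh   [U -> u]
uhhuuUhuhuh => uhhuuuhuhuh   [U -> u]

S => Uh => Shuh => UUhuh => ShuUhuh => UhhuUhuh => uhhuUhuh => uhhuShuhuh => uhhuUUhuhuh => uhhuuUhuhuh => uhhuuuhuhuh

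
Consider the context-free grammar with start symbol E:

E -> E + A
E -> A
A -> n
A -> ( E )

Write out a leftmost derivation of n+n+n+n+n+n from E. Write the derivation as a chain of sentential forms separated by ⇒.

E ⇒ E+A ⇒ E+A+A ⇒ E+A+A+A ⇒ E+A+A+A+A ⇒ E+A+A+A+A+A ⇒ A+A+A+A+A+A ⇒ n+A+A+A+A+A ⇒ n+n+A+A+A+A ⇒ n+n+n+A+A+A ⇒ n+n+n+n+A+A ⇒ n+n+n+n+n+A ⇒ n+n+n+n+n+n

E ⇒ E+A   [E -> E + A]
E+A ⇒ E+A+A   [E -> E + A]
E+A+A ⇒ E+A+A+A   [E -> E + A]
E+A+A+A ⇒ E+A+A+A+A   [E -> E + A]
E+A+A+A+A ⇒ E+A+A+A+A+A   [E -> E + A]
E+A+A+A+A+A ⇒ A+A+A+A+A+A   [E -> A]
A+A+A+A+A+A ⇒ n+A+A+A+A+A   [A -> n]
n+A+A+A+A+A ⇒ n+n+A+A+A+A   [A -> n]
n+n+A+A+A+A ⇒ n+n+n+A+A+A   [A -> n]
n+n+n+A+A+A ⇒ n+n+n+n+A+A   [A -> n]
n+n+n+n+A+A ⇒ n+n+n+n+n+A   [A -> n]
n+n+n+n+n+A ⇒ n+n+n+n+n+n   [A -> n]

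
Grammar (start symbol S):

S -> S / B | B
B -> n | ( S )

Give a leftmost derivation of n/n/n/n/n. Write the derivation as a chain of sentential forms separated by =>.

S=>S/B=>S/B/B=>S/B/B/B=>S/B/B/B/B=>B/B/B/B/B=>n/B/B/B/B=>n/n/B/B/B=>n/n/n/B/B=>n/n/n/n/B=>n/n/n/n/n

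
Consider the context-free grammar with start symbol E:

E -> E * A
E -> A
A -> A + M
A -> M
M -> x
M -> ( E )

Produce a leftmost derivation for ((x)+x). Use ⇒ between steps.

E ⇒ A   [E -> A]
A ⇒ M   [A -> M]
M ⇒ (E)   [M -> ( E )]
(E) ⇒ (A)   [E -> A]
(A) ⇒ (A+M)   [A -> A + M]
(A+M) ⇒ (M+M)   [A -> M]
(M+M) ⇒ ((E)+M)   [M -> ( E )]
((E)+M) ⇒ ((A)+M)   [E -> A]
((A)+M) ⇒ ((M)+M)   [A -> M]
((M)+M) ⇒ ((x)+M)   [M -> x]
((x)+M) ⇒ ((x)+x)   [M -> x]

E⇒A⇒M⇒(E)⇒(A)⇒(A+M)⇒(M+M)⇒((E)+M)⇒((A)+M)⇒((M)+M)⇒((x)+M)⇒((x)+x)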